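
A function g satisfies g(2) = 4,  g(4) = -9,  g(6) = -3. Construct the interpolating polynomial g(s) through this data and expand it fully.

L_0(s) = (s - 4)(s - 6) / [8] = (1/8)s^2 - (5/4)s + 3
L_1(s) = (s - 2)(s - 6) / [-4] = -(1/4)s^2 + 2s - 3
L_2(s) = (s - 2)(s - 4) / [8] = (1/8)s^2 - (3/4)s + 1
g(s) = 4·L_0 + (-9)·L_1 + (-3)·L_2
  4·L_0(s) = (1/2)s^2 - 5s + 12
  (-9)·L_1(s) = (9/4)s^2 - 18s + 27
  (-3)·L_2(s) = -(3/8)s^2 + (9/4)s - 3
Adding term by term: (19/8)s^2 - (83/4)s + 36

g(s) = (19/8)s^2 - (83/4)s + 36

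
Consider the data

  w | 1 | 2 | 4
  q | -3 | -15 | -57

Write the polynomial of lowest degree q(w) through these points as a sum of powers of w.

q(w) = -3w^2 - 3w + 3

Newton's divided differences:
q[1,2] = (-15 - (-3)) / (2 - 1) = -12
q[2,4] = (-57 - (-15)) / (4 - 2) = -21
q[1,2,4] = (-21 - (-12)) / (4 - 1) = -3
q(w) = -3 + (-12)·(w - 1) + (-3)·(w - 1)(w - 2)
Expanding: q(w) = -3w^2 - 3w + 3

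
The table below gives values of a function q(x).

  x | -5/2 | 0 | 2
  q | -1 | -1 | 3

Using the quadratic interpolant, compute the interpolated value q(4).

Evaluate each Lagrange basis at x = 4:
L_0(4) = (4)·(2)/[(-5/2)·(-9/2)] = 32/45
L_1(4) = (13/2)·(2)/[(5/2)·(-2)] = -13/5
L_2(4) = (13/2)·(4)/[(9/2)·(2)] = 26/9
Sum: (-1)·(32/45) + (-1)·(-13/5) + 3·(26/9) = 95/9

95/9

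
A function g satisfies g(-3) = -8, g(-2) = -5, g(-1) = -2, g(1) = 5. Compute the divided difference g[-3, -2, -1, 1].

1/24

g[-3,-2] = (-5 - (-8)) / (-2 - (-3)) = 3
g[-2,-1] = (-2 - (-5)) / (-1 - (-2)) = 3
g[-1,1] = (5 - (-2)) / (1 - (-1)) = 7/2
g[-3,-2,-1] = (3 - 3) / (-1 - (-3)) = 0
g[-2,-1,1] = (7/2 - 3) / (1 - (-2)) = 1/6
g[-3,-2,-1,1] = (1/6 - 0) / (1 - (-3)) = 1/24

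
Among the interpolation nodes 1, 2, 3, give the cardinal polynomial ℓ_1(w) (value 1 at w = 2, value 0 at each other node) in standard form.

ℓ_1(w) = -w^2 + 4w - 3

ℓ_1(w) = (w - 1)(w - 3) / [(1)·(-1)]
       = (w^2 - 4w + 3) / (-1)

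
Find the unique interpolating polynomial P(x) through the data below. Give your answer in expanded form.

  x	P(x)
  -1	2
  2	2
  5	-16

Newton's divided differences:
P[-1,2] = (2 - 2) / (2 - (-1)) = 0
P[2,5] = (-16 - 2) / (5 - 2) = -6
P[-1,2,5] = (-6 - 0) / (5 - (-1)) = -1
P(x) = 2 + (-1)·(x + 1)(x - 2)
Expanding: P(x) = -x^2 + x + 4

P(x) = -x^2 + x + 4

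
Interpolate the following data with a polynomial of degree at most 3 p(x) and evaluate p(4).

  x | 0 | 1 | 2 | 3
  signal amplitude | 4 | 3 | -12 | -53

Using Newton's divided-difference form:
p[0,1] = (3 - 4) / (1 - 0) = -1
p[1,2] = (-12 - 3) / (2 - 1) = -15
p[2,3] = (-53 - (-12)) / (3 - 2) = -41
p[0,1,2] = (-15 - (-1)) / (2 - 0) = -7
p[1,2,3] = (-41 - (-15)) / (3 - 1) = -13
p[0,1,2,3] = (-13 - (-7)) / (3 - 0) = -2
p(4) = 4 + (-1)·(4) + (-7)·(4)·(3) + (-2)·(4)·(3)·(2) = -132

-132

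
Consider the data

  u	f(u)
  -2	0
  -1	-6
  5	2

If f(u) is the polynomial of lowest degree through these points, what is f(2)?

-80/7

Evaluate each Lagrange basis at u = 2:
L_0(2) = (3)·(-3)/[(-1)·(-7)] = -9/7
L_1(2) = (4)·(-3)/[(1)·(-6)] = 2
L_2(2) = (4)·(3)/[(7)·(6)] = 2/7
Sum: 0 + (-6)·(2) + 2·(2/7) = -80/7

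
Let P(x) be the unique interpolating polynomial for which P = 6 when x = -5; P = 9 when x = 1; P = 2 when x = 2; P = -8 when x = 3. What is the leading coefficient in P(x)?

Build the Lagrange basis polynomials:
L_0(x) = (x - 1)(x - 2)(x - 3) / [-336] = -(1/336)x^3 + (1/56)x^2 - (11/336)x + 1/56
L_1(x) = (x + 5)(x - 2)(x - 3) / [12] = (1/12)x^3 - (19/12)x + 5/2
L_2(x) = (x + 5)(x - 1)(x - 3) / [-7] = -(1/7)x^3 - (1/7)x^2 + (17/7)x - 15/7
L_3(x) = (x + 5)(x - 1)(x - 2) / [16] = (1/16)x^3 + (1/8)x^2 - (13/16)x + 5/8
P(x) = 6·L_0 + 9·L_1 + 2·L_2 + (-8)·L_3
Only the coefficient of x^3 is needed; take it from each L_i and combine:
6·(-1/336) + 9·(1/12) + 2·(-1/7) + (-8)·(1/16) = -3/56

-3/56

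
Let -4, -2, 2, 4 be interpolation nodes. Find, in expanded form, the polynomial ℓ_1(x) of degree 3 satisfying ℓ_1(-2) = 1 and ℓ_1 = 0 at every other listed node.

ℓ_1(x) = (x + 4)(x - 2)(x - 4) / [(2)·(-4)·(-6)]
       = (x^3 - 2x^2 - 16x + 32) / (48)

ℓ_1(x) = (1/48)x^3 - (1/24)x^2 - (1/3)x + 2/3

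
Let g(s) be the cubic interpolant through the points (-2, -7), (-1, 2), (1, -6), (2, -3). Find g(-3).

Evaluate each Lagrange basis at s = -3:
L_0(-3) = (-2)·(-4)·(-5)/[(-1)·(-3)·(-4)] = 10/3
L_1(-3) = (-1)·(-4)·(-5)/[(1)·(-2)·(-3)] = -10/3
L_2(-3) = (-1)·(-2)·(-5)/[(3)·(2)·(-1)] = 5/3
L_3(-3) = (-1)·(-2)·(-4)/[(4)·(3)·(1)] = -2/3
Sum: (-7)·(10/3) + 2·(-10/3) + (-6)·(5/3) + (-3)·(-2/3) = -38

-38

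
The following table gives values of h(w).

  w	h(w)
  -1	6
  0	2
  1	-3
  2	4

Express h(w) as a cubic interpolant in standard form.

h(w) = (13/6)w^3 - (1/2)w^2 - (20/3)w + 2

Newton's divided differences:
h[-1,0] = (2 - 6) / (0 - (-1)) = -4
h[0,1] = (-3 - 2) / (1 - 0) = -5
h[1,2] = (4 - (-3)) / (2 - 1) = 7
h[-1,0,1] = (-5 - (-4)) / (1 - (-1)) = -1/2
h[0,1,2] = (7 - (-5)) / (2 - 0) = 6
h[-1,0,1,2] = (6 - (-1/2)) / (2 - (-1)) = 13/6
h(w) = 6 + (-4)·(w + 1) + (-1/2)·(w + 1)w + (13/6)·(w + 1)w(w - 1)
Expanding: h(w) = (13/6)w^3 - (1/2)w^2 - (20/3)w + 2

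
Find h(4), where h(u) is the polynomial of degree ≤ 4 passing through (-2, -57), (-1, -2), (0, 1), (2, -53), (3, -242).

-747

L_0(4) = (5)·(4)·(2)·(1)/[(-1)·(-2)·(-4)·(-5)] = 1
L_1(4) = (6)·(4)·(2)·(1)/[(1)·(-1)·(-3)·(-4)] = -4
L_2(4) = (6)·(5)·(2)·(1)/[(2)·(1)·(-2)·(-3)] = 5
L_3(4) = (6)·(5)·(4)·(1)/[(4)·(3)·(2)·(-1)] = -5
L_4(4) = (6)·(5)·(4)·(2)/[(5)·(4)·(3)·(1)] = 4
Sum: (-57)·(1) + (-2)·(-4) + 1·(5) + (-53)·(-5) + (-242)·(4) = -747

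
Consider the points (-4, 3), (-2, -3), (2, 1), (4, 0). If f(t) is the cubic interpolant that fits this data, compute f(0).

-11/6

Using Newton's divided-difference form:
f[-4,-2] = (-3 - 3) / (-2 - (-4)) = -3
f[-2,2] = (1 - (-3)) / (2 - (-2)) = 1
f[2,4] = (0 - 1) / (4 - 2) = -1/2
f[-4,-2,2] = (1 - (-3)) / (2 - (-4)) = 2/3
f[-2,2,4] = (-1/2 - 1) / (4 - (-2)) = -1/4
f[-4,-2,2,4] = (-1/4 - 2/3) / (4 - (-4)) = -11/96
f(0) = 3 + (-3)·(4) + (2/3)·(4)·(2) + (-11/96)·(4)·(2)·(-2) = -11/6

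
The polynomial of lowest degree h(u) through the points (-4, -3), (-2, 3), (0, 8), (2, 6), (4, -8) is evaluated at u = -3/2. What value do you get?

9411/2048

Evaluate each Lagrange basis at u = -3/2:
L_0(-3/2) = (1/2)·(-3/2)·(-7/2)·(-11/2)/[(-2)·(-4)·(-6)·(-8)] = -77/2048
L_1(-3/2) = (5/2)·(-3/2)·(-7/2)·(-11/2)/[(2)·(-2)·(-4)·(-6)] = 385/512
L_2(-3/2) = (5/2)·(1/2)·(-7/2)·(-11/2)/[(4)·(2)·(-2)·(-4)] = 385/1024
L_3(-3/2) = (5/2)·(1/2)·(-3/2)·(-11/2)/[(6)·(4)·(2)·(-2)] = -55/512
L_4(-3/2) = (5/2)·(1/2)·(-3/2)·(-7/2)/[(8)·(6)·(4)·(2)] = 35/2048
Sum: (-3)·(-77/2048) + 3·(385/512) + 8·(385/1024) + 6·(-55/512) + (-8)·(35/2048) = 9411/2048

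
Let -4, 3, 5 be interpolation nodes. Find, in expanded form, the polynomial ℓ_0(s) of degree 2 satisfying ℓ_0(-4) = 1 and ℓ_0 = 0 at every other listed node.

ℓ_0(s) = (s - 3)(s - 5) / [(-7)·(-9)]
       = (s^2 - 8s + 15) / (63)

ℓ_0(s) = (1/63)s^2 - (8/63)s + 5/21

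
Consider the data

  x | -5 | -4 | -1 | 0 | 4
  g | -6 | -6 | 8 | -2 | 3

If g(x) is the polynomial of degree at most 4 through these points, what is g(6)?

2031/8

Evaluate each Lagrange basis at x = 6:
L_0(6) = (10)·(7)·(6)·(2)/[(-1)·(-4)·(-5)·(-9)] = 14/3
L_1(6) = (11)·(7)·(6)·(2)/[(1)·(-3)·(-4)·(-8)] = -77/8
L_2(6) = (11)·(10)·(6)·(2)/[(4)·(3)·(-1)·(-5)] = 22
L_3(6) = (11)·(10)·(7)·(2)/[(5)·(4)·(1)·(-4)] = -77/4
L_4(6) = (11)·(10)·(7)·(6)/[(9)·(8)·(5)·(4)] = 77/24
Sum: (-6)·(14/3) + (-6)·(-77/8) + 8·(22) + (-2)·(-77/4) + 3·(77/24) = 2031/8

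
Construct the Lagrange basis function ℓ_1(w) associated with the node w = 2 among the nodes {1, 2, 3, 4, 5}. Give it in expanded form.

ℓ_1(w) = (w - 1)(w - 3)(w - 4)(w - 5) / [(1)·(-1)·(-2)·(-3)]
       = (w^4 - 13w^3 + 59w^2 - 107w + 60) / (-6)

ℓ_1(w) = -(1/6)w^4 + (13/6)w^3 - (59/6)w^2 + (107/6)w - 10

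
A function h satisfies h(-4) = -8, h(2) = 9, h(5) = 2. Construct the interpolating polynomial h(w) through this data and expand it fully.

Build the Lagrange basis polynomials:
L_0(w) = (w - 2)(w - 5) / [54] = (1/54)w^2 - (7/54)w + 5/27
L_1(w) = (w + 4)(w - 5) / [-18] = -(1/18)w^2 + (1/18)w + 10/9
L_2(w) = (w + 4)(w - 2) / [27] = (1/27)w^2 + (2/27)w - 8/27
h(w) = (-8)·L_0 + 9·L_1 + 2·L_2
  (-8)·L_0(w) = -(4/27)w^2 + (28/27)w - 40/27
  9·L_1(w) = -(1/2)w^2 + (1/2)w + 10
  2·L_2(w) = (2/27)w^2 + (4/27)w - 16/27
Adding term by term: -(31/54)w^2 + (91/54)w + 214/27

h(w) = -(31/54)w^2 + (91/54)w + 214/27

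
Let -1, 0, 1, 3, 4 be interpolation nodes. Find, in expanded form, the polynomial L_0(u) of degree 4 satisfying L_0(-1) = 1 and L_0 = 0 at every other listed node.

L_0(u) = u(u - 1)(u - 3)(u - 4) / [(-1)·(-2)·(-4)·(-5)]
       = (u^4 - 8u^3 + 19u^2 - 12u) / (40)

L_0(u) = (1/40)u^4 - (1/5)u^3 + (19/40)u^2 - (3/10)u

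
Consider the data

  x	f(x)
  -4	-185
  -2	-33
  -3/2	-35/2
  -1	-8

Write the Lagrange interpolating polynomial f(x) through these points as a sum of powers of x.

f(x) = 2x^3 - 3x^2 + 2x - 1

Build the Lagrange basis polynomials:
L_0(x) = (x + 2)(x + 3/2)(x + 1) / [-15] = -(1/15)x^3 - (3/10)x^2 - (13/30)x - 1/5
L_1(x) = (x + 4)(x + 3/2)(x + 1) / [1] = x^3 + (13/2)x^2 + (23/2)x + 6
L_2(x) = (x + 4)(x + 2)(x + 1) / [-5/8] = -(8/5)x^3 - (56/5)x^2 - (112/5)x - 64/5
L_3(x) = (x + 4)(x + 2)(x + 3/2) / [3/2] = (2/3)x^3 + 5x^2 + (34/3)x + 8
f(x) = (-185)·L_0 + (-33)·L_1 + (-35/2)·L_2 + (-8)·L_3
  (-185)·L_0(x) = (37/3)x^3 + (111/2)x^2 + (481/6)x + 37
  (-33)·L_1(x) = -33x^3 - (429/2)x^2 - (759/2)x - 198
  (-35/2)·L_2(x) = 28x^3 + 196x^2 + 392x + 224
  (-8)·L_3(x) = -(16/3)x^3 - 40x^2 - (272/3)x - 64
Adding term by term: 2x^3 - 3x^2 + 2x - 1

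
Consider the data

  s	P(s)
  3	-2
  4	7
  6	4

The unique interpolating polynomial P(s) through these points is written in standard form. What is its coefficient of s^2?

Build the Lagrange basis polynomials:
L_0(s) = (s - 4)(s - 6) / [3] = (1/3)s^2 - (10/3)s + 8
L_1(s) = (s - 3)(s - 6) / [-2] = -(1/2)s^2 + (9/2)s - 9
L_2(s) = (s - 3)(s - 4) / [6] = (1/6)s^2 - (7/6)s + 2
P(s) = (-2)·L_0 + 7·L_1 + 4·L_2
Only the coefficient of s^2 is needed; take it from each L_i and combine:
(-2)·(1/3) + 7·(-1/2) + 4·(1/6) = -7/2

-7/2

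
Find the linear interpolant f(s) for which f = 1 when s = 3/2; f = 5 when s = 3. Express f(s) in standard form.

L_0(s) = (s - 3) / [-3/2] = -(2/3)s + 2
L_1(s) = (s - 3/2) / [3/2] = (2/3)s - 1
f(s) = 1·L_0 + 5·L_1
  1·L_0(s) = -(2/3)s + 2
  5·L_1(s) = (10/3)s - 5
Adding term by term: (8/3)s - 3

f(s) = (8/3)s - 3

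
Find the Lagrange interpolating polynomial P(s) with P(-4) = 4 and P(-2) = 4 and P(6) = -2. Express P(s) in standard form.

L_0(s) = (s + 2)(s - 6) / [20] = (1/20)s^2 - (1/5)s - 3/5
L_1(s) = (s + 4)(s - 6) / [-16] = -(1/16)s^2 + (1/8)s + 3/2
L_2(s) = (s + 4)(s + 2) / [80] = (1/80)s^2 + (3/40)s + 1/10
P(s) = 4·L_0 + 4·L_1 + (-2)·L_2
  4·L_0(s) = (1/5)s^2 - (4/5)s - 12/5
  4·L_1(s) = -(1/4)s^2 + (1/2)s + 6
  (-2)·L_2(s) = -(1/40)s^2 - (3/20)s - 1/5
Adding term by term: -(3/40)s^2 - (9/20)s + 17/5

P(s) = -(3/40)s^2 - (9/20)s + 17/5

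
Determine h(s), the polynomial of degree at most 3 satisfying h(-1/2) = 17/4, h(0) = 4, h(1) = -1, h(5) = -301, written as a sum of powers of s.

h(s) = -2s^3 - 2s^2 - s + 4

Newton's divided differences:
h[-1/2,0] = (4 - 17/4) / (0 - (-1/2)) = -1/2
h[0,1] = (-1 - 4) / (1 - 0) = -5
h[1,5] = (-301 - (-1)) / (5 - 1) = -75
h[-1/2,0,1] = (-5 - (-1/2)) / (1 - (-1/2)) = -3
h[0,1,5] = (-75 - (-5)) / (5 - 0) = -14
h[-1/2,0,1,5] = (-14 - (-3)) / (5 - (-1/2)) = -2
h(s) = 17/4 + (-1/2)·(s + 1/2) + (-3)·(s + 1/2)s + (-2)·(s + 1/2)s(s - 1)
Expanding: h(s) = -2s^3 - 2s^2 - s + 4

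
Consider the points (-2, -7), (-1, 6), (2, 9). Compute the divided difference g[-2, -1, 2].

-3

g[-2,-1] = (6 - (-7)) / (-1 - (-2)) = 13
g[-1,2] = (9 - 6) / (2 - (-1)) = 1
g[-2,-1,2] = (1 - 13) / (2 - (-2)) = -3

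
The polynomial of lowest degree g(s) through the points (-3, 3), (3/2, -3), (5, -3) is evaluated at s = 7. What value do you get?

-7/6

Evaluate each Lagrange basis at s = 7:
L_0(7) = (11/2)·(2)/[(-9/2)·(-8)] = 11/36
L_1(7) = (10)·(2)/[(9/2)·(-7/2)] = -80/63
L_2(7) = (10)·(11/2)/[(8)·(7/2)] = 55/28
Sum: 3·(11/36) + (-3)·(-80/63) + (-3)·(55/28) = -7/6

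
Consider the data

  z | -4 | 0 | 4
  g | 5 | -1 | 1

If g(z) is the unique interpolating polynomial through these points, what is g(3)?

-1/4

Using Newton's divided-difference form:
g[-4,0] = (-1 - 5) / (0 - (-4)) = -3/2
g[0,4] = (1 - (-1)) / (4 - 0) = 1/2
g[-4,0,4] = (1/2 - (-3/2)) / (4 - (-4)) = 1/4
g(3) = 5 + (-3/2)·(7) + (1/4)·(7)·(3) = -1/4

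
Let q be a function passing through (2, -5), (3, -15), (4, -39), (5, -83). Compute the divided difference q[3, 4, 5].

-10

q[3,4] = (-39 - (-15)) / (4 - 3) = -24
q[4,5] = (-83 - (-39)) / (5 - 4) = -44
q[3,4,5] = (-44 - (-24)) / (5 - 3) = -10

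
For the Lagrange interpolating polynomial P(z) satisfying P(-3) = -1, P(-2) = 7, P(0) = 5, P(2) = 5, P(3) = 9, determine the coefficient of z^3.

13/30

Build the Lagrange basis polynomials:
L_0(z) = (z + 2)z(z - 2)(z - 3) / [90] = (1/90)z^4 - (1/30)z^3 - (2/45)z^2 + (2/15)z
L_1(z) = (z + 3)z(z - 2)(z - 3) / [-40] = -(1/40)z^4 + (1/20)z^3 + (9/40)z^2 - (9/20)z
L_2(z) = (z + 3)(z + 2)(z - 2)(z - 3) / [36] = (1/36)z^4 - (13/36)z^2 + 1
L_3(z) = (z + 3)(z + 2)z(z - 3) / [-40] = -(1/40)z^4 - (1/20)z^3 + (9/40)z^2 + (9/20)z
L_4(z) = (z + 3)(z + 2)z(z - 2) / [90] = (1/90)z^4 + (1/30)z^3 - (2/45)z^2 - (2/15)z
P(z) = (-1)·L_0 + 7·L_1 + 5·L_2 + 5·L_3 + 9·L_4
Only the coefficient of z^3 is needed; take it from each L_i and combine:
(-1)·(-1/30) + 7·(1/20) + 5·(0) + 5·(-1/20) + 9·(1/30) = 13/30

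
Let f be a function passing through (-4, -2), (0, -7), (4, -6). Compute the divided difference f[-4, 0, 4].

3/16

f[-4,0] = (-7 - (-2)) / (0 - (-4)) = -5/4
f[0,4] = (-6 - (-7)) / (4 - 0) = 1/4
f[-4,0,4] = (1/4 - (-5/4)) / (4 - (-4)) = 3/16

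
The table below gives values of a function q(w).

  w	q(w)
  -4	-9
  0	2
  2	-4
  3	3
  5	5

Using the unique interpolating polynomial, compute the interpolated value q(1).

-940/189

Evaluate each Lagrange basis at w = 1:
L_0(1) = (1)·(-1)·(-2)·(-4)/[(-4)·(-6)·(-7)·(-9)] = -1/189
L_1(1) = (5)·(-1)·(-2)·(-4)/[(4)·(-2)·(-3)·(-5)] = 1/3
L_2(1) = (5)·(1)·(-2)·(-4)/[(6)·(2)·(-1)·(-3)] = 10/9
L_3(1) = (5)·(1)·(-1)·(-4)/[(7)·(3)·(1)·(-2)] = -10/21
L_4(1) = (5)·(1)·(-1)·(-2)/[(9)·(5)·(3)·(2)] = 1/27
Sum: (-9)·(-1/189) + 2·(1/3) + (-4)·(10/9) + 3·(-10/21) + 5·(1/27) = -940/189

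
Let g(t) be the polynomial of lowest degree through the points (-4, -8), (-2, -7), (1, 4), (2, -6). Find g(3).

-355/12

Using Newton's divided-difference form:
g[-4,-2] = (-7 - (-8)) / (-2 - (-4)) = 1/2
g[-2,1] = (4 - (-7)) / (1 - (-2)) = 11/3
g[1,2] = (-6 - 4) / (2 - 1) = -10
g[-4,-2,1] = (11/3 - 1/2) / (1 - (-4)) = 19/30
g[-2,1,2] = (-10 - 11/3) / (2 - (-2)) = -41/12
g[-4,-2,1,2] = (-41/12 - 19/30) / (2 - (-4)) = -27/40
g(3) = -8 + (1/2)·(7) + (19/30)·(7)·(5) + (-27/40)·(7)·(5)·(2) = -355/12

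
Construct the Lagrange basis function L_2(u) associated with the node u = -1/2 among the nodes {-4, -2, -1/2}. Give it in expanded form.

L_2(u) = (u + 4)(u + 2) / [(7/2)·(3/2)]
       = (u^2 + 6u + 8) / (21/4)

L_2(u) = (4/21)u^2 + (8/7)u + 32/21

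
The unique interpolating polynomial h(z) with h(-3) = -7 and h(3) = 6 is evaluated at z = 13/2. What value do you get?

Evaluate each Lagrange basis at z = 13/2:
L_0(13/2) = (7/2)/[(-6)] = -7/12
L_1(13/2) = (19/2)/[(6)] = 19/12
Sum: (-7)·(-7/12) + 6·(19/12) = 163/12

163/12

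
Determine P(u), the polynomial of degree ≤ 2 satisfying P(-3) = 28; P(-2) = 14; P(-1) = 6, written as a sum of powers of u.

L_0(u) = (u + 2)(u + 1) / [2] = (1/2)u^2 + (3/2)u + 1
L_1(u) = (u + 3)(u + 1) / [-1] = -u^2 - 4u - 3
L_2(u) = (u + 3)(u + 2) / [2] = (1/2)u^2 + (5/2)u + 3
P(u) = 28·L_0 + 14·L_1 + 6·L_2
  28·L_0(u) = 14u^2 + 42u + 28
  14·L_1(u) = -14u^2 - 56u - 42
  6·L_2(u) = 3u^2 + 15u + 18
Adding term by term: 3u^2 + u + 4

P(u) = 3u^2 + u + 4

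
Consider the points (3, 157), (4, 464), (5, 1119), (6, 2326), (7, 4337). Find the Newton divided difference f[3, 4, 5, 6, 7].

f[3,4] = (464 - 157) / (4 - 3) = 307
f[4,5] = (1119 - 464) / (5 - 4) = 655
f[5,6] = (2326 - 1119) / (6 - 5) = 1207
f[6,7] = (4337 - 2326) / (7 - 6) = 2011
f[3,4,5] = (655 - 307) / (5 - 3) = 174
f[4,5,6] = (1207 - 655) / (6 - 4) = 276
f[5,6,7] = (2011 - 1207) / (7 - 5) = 402
f[3,4,5,6] = (276 - 174) / (6 - 3) = 34
f[4,5,6,7] = (402 - 276) / (7 - 4) = 42
f[3,4,5,6,7] = (42 - 34) / (7 - 3) = 2

2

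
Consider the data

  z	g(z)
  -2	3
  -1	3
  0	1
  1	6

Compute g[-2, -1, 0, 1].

3/2

g[-2,-1] = (3 - 3) / (-1 - (-2)) = 0
g[-1,0] = (1 - 3) / (0 - (-1)) = -2
g[0,1] = (6 - 1) / (1 - 0) = 5
g[-2,-1,0] = (-2 - 0) / (0 - (-2)) = -1
g[-1,0,1] = (5 - (-2)) / (1 - (-1)) = 7/2
g[-2,-1,0,1] = (7/2 - (-1)) / (1 - (-2)) = 3/2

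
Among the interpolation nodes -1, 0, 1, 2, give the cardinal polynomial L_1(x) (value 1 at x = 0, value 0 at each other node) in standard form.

L_1(x) = (x + 1)(x - 1)(x - 2) / [(1)·(-1)·(-2)]
       = (x^3 - 2x^2 - x + 2) / (2)

L_1(x) = (1/2)x^3 - x^2 - (1/2)x + 1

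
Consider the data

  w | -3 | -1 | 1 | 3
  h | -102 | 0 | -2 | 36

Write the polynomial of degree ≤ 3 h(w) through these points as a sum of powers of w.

L_0(w) = (w + 1)(w - 1)(w - 3) / [-48] = -(1/48)w^3 + (1/16)w^2 + (1/48)w - 1/16
L_1(w) = (w + 3)(w - 1)(w - 3) / [16] = (1/16)w^3 - (1/16)w^2 - (9/16)w + 9/16
L_2(w) = (w + 3)(w + 1)(w - 3) / [-16] = -(1/16)w^3 - (1/16)w^2 + (9/16)w + 9/16
L_3(w) = (w + 3)(w + 1)(w - 1) / [48] = (1/48)w^3 + (1/16)w^2 - (1/48)w - 1/16
h(w) = (-102)·L_0 + 0·L_1 + (-2)·L_2 + 36·L_3
  (-102)·L_0(w) = (17/8)w^3 - (51/8)w^2 - (17/8)w + 51/8
  0·L_1(w) = 0
  (-2)·L_2(w) = (1/8)w^3 + (1/8)w^2 - (9/8)w - 9/8
  36·L_3(w) = (3/4)w^3 + (9/4)w^2 - (3/4)w - 9/4
Adding term by term: 3w^3 - 4w^2 - 4w + 3

h(w) = 3w^3 - 4w^2 - 4w + 3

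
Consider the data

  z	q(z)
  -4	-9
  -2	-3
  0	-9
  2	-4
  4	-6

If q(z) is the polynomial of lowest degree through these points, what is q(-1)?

L_0(-1) = (1)·(-1)·(-3)·(-5)/[(-2)·(-4)·(-6)·(-8)] = -5/128
L_1(-1) = (3)·(-1)·(-3)·(-5)/[(2)·(-2)·(-4)·(-6)] = 15/32
L_2(-1) = (3)·(1)·(-3)·(-5)/[(4)·(2)·(-2)·(-4)] = 45/64
L_3(-1) = (3)·(1)·(-1)·(-5)/[(6)·(4)·(2)·(-2)] = -5/32
L_4(-1) = (3)·(1)·(-1)·(-3)/[(8)·(6)·(4)·(2)] = 3/128
Sum: (-9)·(-5/128) + (-3)·(15/32) + (-9)·(45/64) + (-4)·(-5/32) + (-6)·(3/128) = -883/128

-883/128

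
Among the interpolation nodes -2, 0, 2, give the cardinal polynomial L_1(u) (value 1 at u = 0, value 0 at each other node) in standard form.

L_1(u) = (u + 2)(u - 2) / [(2)·(-2)]
       = (u^2 - 4) / (-4)

L_1(u) = -(1/4)u^2 + 1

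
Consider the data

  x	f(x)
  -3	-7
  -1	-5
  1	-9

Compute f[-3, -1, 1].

-3/4

f[-3,-1] = (-5 - (-7)) / (-1 - (-3)) = 1
f[-1,1] = (-9 - (-5)) / (1 - (-1)) = -2
f[-3,-1,1] = (-2 - 1) / (1 - (-3)) = -3/4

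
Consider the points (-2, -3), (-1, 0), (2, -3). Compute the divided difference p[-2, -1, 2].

p[-2,-1] = (0 - (-3)) / (-1 - (-2)) = 3
p[-1,2] = (-3 - 0) / (2 - (-1)) = -1
p[-2,-1,2] = (-1 - 3) / (2 - (-2)) = -1

-1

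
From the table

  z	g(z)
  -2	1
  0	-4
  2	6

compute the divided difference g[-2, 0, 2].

g[-2,0] = (-4 - 1) / (0 - (-2)) = -5/2
g[0,2] = (6 - (-4)) / (2 - 0) = 5
g[-2,0,2] = (5 - (-5/2)) / (2 - (-2)) = 15/8

15/8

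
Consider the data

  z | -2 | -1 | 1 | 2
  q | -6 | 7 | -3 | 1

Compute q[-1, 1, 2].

3

q[-1,1] = (-3 - 7) / (1 - (-1)) = -5
q[1,2] = (1 - (-3)) / (2 - 1) = 4
q[-1,1,2] = (4 - (-5)) / (2 - (-1)) = 3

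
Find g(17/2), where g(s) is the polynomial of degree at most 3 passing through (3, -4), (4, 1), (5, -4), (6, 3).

1739/8

Using Newton's divided-difference form:
g[3,4] = (1 - (-4)) / (4 - 3) = 5
g[4,5] = (-4 - 1) / (5 - 4) = -5
g[5,6] = (3 - (-4)) / (6 - 5) = 7
g[3,4,5] = (-5 - 5) / (5 - 3) = -5
g[4,5,6] = (7 - (-5)) / (6 - 4) = 6
g[3,4,5,6] = (6 - (-5)) / (6 - 3) = 11/3
g(17/2) = -4 + 5·(11/2) + (-5)·(11/2)·(9/2) + (11/3)·(11/2)·(9/2)·(7/2) = 1739/8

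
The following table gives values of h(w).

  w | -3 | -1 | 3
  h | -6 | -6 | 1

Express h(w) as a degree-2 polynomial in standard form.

h(w) = (7/24)w^2 + (7/6)w - 41/8

Build the Lagrange basis polynomials:
L_0(w) = (w + 1)(w - 3) / [12] = (1/12)w^2 - (1/6)w - 1/4
L_1(w) = (w + 3)(w - 3) / [-8] = -(1/8)w^2 + 9/8
L_2(w) = (w + 3)(w + 1) / [24] = (1/24)w^2 + (1/6)w + 1/8
h(w) = (-6)·L_0 + (-6)·L_1 + 1·L_2
  (-6)·L_0(w) = -(1/2)w^2 + w + 3/2
  (-6)·L_1(w) = (3/4)w^2 - 27/4
  1·L_2(w) = (1/24)w^2 + (1/6)w + 1/8
Adding term by term: (7/24)w^2 + (7/6)w - 41/8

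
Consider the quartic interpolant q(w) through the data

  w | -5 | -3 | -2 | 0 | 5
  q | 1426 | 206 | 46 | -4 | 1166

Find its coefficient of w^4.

2

The leading coefficient equals the top divided difference q[-5,-3,-2,0,5].
q[-5,-3] = (206 - 1426) / (-3 - (-5)) = -610
q[-3,-2] = (46 - 206) / (-2 - (-3)) = -160
q[-2,0] = (-4 - 46) / (0 - (-2)) = -25
q[0,5] = (1166 - (-4)) / (5 - 0) = 234
q[-5,-3,-2] = (-160 - (-610)) / (-2 - (-5)) = 150
q[-3,-2,0] = (-25 - (-160)) / (0 - (-3)) = 45
q[-2,0,5] = (234 - (-25)) / (5 - (-2)) = 37
q[-5,-3,-2,0] = (45 - 150) / (0 - (-5)) = -21
q[-3,-2,0,5] = (37 - 45) / (5 - (-3)) = -1
q[-5,-3,-2,0,5] = (-1 - (-21)) / (5 - (-5)) = 2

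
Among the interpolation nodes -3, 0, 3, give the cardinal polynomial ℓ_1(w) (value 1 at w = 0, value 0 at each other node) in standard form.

ℓ_1(w) = -(1/9)w^2 + 1

ℓ_1(w) = (w + 3)(w - 3) / [(3)·(-3)]
       = (w^2 - 9) / (-9)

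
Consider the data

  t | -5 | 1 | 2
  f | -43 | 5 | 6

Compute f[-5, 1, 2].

f[-5,1] = (5 - (-43)) / (1 - (-5)) = 8
f[1,2] = (6 - 5) / (2 - 1) = 1
f[-5,1,2] = (1 - 8) / (2 - (-5)) = -1

-1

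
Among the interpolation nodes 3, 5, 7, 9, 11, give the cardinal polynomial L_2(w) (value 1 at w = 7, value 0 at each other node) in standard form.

L_2(w) = (w - 3)(w - 5)(w - 9)(w - 11) / [(4)·(2)·(-2)·(-4)]
       = (w^4 - 28w^3 + 274w^2 - 1092w + 1485) / (64)

L_2(w) = (1/64)w^4 - (7/16)w^3 + (137/32)w^2 - (273/16)w + 1485/64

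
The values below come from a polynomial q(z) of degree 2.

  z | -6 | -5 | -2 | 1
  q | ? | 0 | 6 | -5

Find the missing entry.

The 3 known values determine q uniquely (degree ≤ 2).
L_0(-6) = (-4)·(-7)/[(-3)·(-6)] = 14/9
L_1(-6) = (-1)·(-7)/[(3)·(-3)] = -7/9
L_2(-6) = (-1)·(-4)/[(6)·(3)] = 2/9
Sum: 0 + 6·(-7/9) + (-5)·(2/9) = -52/9

-52/9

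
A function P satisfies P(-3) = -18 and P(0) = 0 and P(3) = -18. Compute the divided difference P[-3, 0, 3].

-2

P[-3,0] = (0 - (-18)) / (0 - (-3)) = 6
P[0,3] = (-18 - 0) / (3 - 0) = -6
P[-3,0,3] = (-6 - 6) / (3 - (-3)) = -2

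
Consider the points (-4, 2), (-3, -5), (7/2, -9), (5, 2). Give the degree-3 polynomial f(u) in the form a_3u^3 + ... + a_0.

f(u) = (37/2340)u^3 + (4243/4680)u^2 - (5797/4680)u - 1283/78

Build the Lagrange basis polynomials:
L_0(u) = (u + 3)(u - 7/2)(u - 5) / [-135/2] = -(2/135)u^3 + (11/135)u^2 + (16/135)u - 7/9
L_1(u) = (u + 4)(u - 7/2)(u - 5) / [52] = (1/52)u^3 - (9/104)u^2 - (33/104)u + 35/26
L_2(u) = (u + 4)(u + 3)(u - 5) / [-585/8] = -(8/585)u^3 - (16/585)u^2 + (184/585)u + 32/39
L_3(u) = (u + 4)(u + 3)(u - 7/2) / [108] = (1/108)u^3 + (7/216)u^2 - (25/216)u - 7/18
f(u) = 2·L_0 + (-5)·L_1 + (-9)·L_2 + 2·L_3
  2·L_0(u) = -(4/135)u^3 + (22/135)u^2 + (32/135)u - 14/9
  (-5)·L_1(u) = -(5/52)u^3 + (45/104)u^2 + (165/104)u - 175/26
  (-9)·L_2(u) = (8/65)u^3 + (16/65)u^2 - (184/65)u - 96/13
  2·L_3(u) = (1/54)u^3 + (7/108)u^2 - (25/108)u - 7/9
Adding term by term: (37/2340)u^3 + (4243/4680)u^2 - (5797/4680)u - 1283/78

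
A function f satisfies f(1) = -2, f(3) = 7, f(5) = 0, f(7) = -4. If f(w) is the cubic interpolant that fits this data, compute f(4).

69/16

Evaluate each Lagrange basis at w = 4:
L_0(4) = (1)·(-1)·(-3)/[(-2)·(-4)·(-6)] = -1/16
L_1(4) = (3)·(-1)·(-3)/[(2)·(-2)·(-4)] = 9/16
L_2(4) = (3)·(1)·(-3)/[(4)·(2)·(-2)] = 9/16
L_3(4) = (3)·(1)·(-1)/[(6)·(4)·(2)] = -1/16
Sum: (-2)·(-1/16) + 7·(9/16) + 0 + (-4)·(-1/16) = 69/16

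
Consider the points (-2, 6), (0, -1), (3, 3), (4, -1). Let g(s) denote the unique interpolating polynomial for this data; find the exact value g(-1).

0

Evaluate each Lagrange basis at s = -1:
L_0(-1) = (-1)·(-4)·(-5)/[(-2)·(-5)·(-6)] = 1/3
L_1(-1) = (1)·(-4)·(-5)/[(2)·(-3)·(-4)] = 5/6
L_2(-1) = (1)·(-1)·(-5)/[(5)·(3)·(-1)] = -1/3
L_3(-1) = (1)·(-1)·(-4)/[(6)·(4)·(1)] = 1/6
Sum: 6·(1/3) + (-1)·(5/6) + 3·(-1/3) + (-1)·(1/6) = 0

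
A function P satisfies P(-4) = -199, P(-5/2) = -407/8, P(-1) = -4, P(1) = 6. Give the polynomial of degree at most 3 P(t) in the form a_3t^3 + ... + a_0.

P(t) = 3t^3 + 2t + 1

Newton's divided differences:
P[-4,-5/2] = (-407/8 - (-199)) / (-5/2 - (-4)) = 395/4
P[-5/2,-1] = (-4 - (-407/8)) / (-1 - (-5/2)) = 125/4
P[-1,1] = (6 - (-4)) / (1 - (-1)) = 5
P[-4,-5/2,-1] = (125/4 - 395/4) / (-1 - (-4)) = -45/2
P[-5/2,-1,1] = (5 - 125/4) / (1 - (-5/2)) = -15/2
P[-4,-5/2,-1,1] = (-15/2 - (-45/2)) / (1 - (-4)) = 3
P(t) = -199 + (395/4)·(t + 4) + (-45/2)·(t + 4)(t + 5/2) + 3·(t + 4)(t + 5/2)(t + 1)
Expanding: P(t) = 3t^3 + 2t + 1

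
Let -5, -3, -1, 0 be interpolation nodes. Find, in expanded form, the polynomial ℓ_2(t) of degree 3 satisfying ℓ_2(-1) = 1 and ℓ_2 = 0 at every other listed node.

ℓ_2(t) = (t + 5)(t + 3)t / [(4)·(2)·(-1)]
       = (t^3 + 8t^2 + 15t) / (-8)

ℓ_2(t) = -(1/8)t^3 - t^2 - (15/8)t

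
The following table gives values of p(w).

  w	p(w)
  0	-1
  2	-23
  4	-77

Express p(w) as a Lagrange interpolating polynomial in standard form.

p(w) = -4w^2 - 3w - 1

Build the Lagrange basis polynomials:
L_0(w) = (w - 2)(w - 4) / [8] = (1/8)w^2 - (3/4)w + 1
L_1(w) = w(w - 4) / [-4] = -(1/4)w^2 + w
L_2(w) = w(w - 2) / [8] = (1/8)w^2 - (1/4)w
p(w) = (-1)·L_0 + (-23)·L_1 + (-77)·L_2
  (-1)·L_0(w) = -(1/8)w^2 + (3/4)w - 1
  (-23)·L_1(w) = (23/4)w^2 - 23w
  (-77)·L_2(w) = -(77/8)w^2 + (77/4)w
Adding term by term: -4w^2 - 3w - 1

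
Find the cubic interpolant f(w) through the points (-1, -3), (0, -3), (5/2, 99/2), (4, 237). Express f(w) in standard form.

Build the Lagrange basis polynomials:
L_0(w) = w(w - 5/2)(w - 4) / [-35/2] = -(2/35)w^3 + (13/35)w^2 - (4/7)w
L_1(w) = (w + 1)(w - 5/2)(w - 4) / [10] = (1/10)w^3 - (11/20)w^2 + (7/20)w + 1
L_2(w) = (w + 1)w(w - 4) / [-105/8] = -(8/105)w^3 + (8/35)w^2 + (32/105)w
L_3(w) = (w + 1)w(w - 5/2) / [30] = (1/30)w^3 - (1/20)w^2 - (1/12)w
f(w) = (-3)·L_0 + (-3)·L_1 + (99/2)·L_2 + 237·L_3
  (-3)·L_0(w) = (6/35)w^3 - (39/35)w^2 + (12/7)w
  (-3)·L_1(w) = -(3/10)w^3 + (33/20)w^2 - (21/20)w - 3
  (99/2)·L_2(w) = -(132/35)w^3 + (396/35)w^2 + (528/35)w
  237·L_3(w) = (79/10)w^3 - (237/20)w^2 - (79/4)w
Adding term by term: 4w^3 - 4w - 3

f(w) = 4w^3 - 4w - 3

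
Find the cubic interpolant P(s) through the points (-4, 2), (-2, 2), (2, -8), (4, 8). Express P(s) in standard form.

P(s) = (13/48)s^3 + (2/3)s^2 - (43/12)s - 17/3

Build the Lagrange basis polynomials:
L_0(s) = (s + 2)(s - 2)(s - 4) / [-96] = -(1/96)s^3 + (1/24)s^2 + (1/24)s - 1/6
L_1(s) = (s + 4)(s - 2)(s - 4) / [48] = (1/48)s^3 - (1/24)s^2 - (1/3)s + 2/3
L_2(s) = (s + 4)(s + 2)(s - 4) / [-48] = -(1/48)s^3 - (1/24)s^2 + (1/3)s + 2/3
L_3(s) = (s + 4)(s + 2)(s - 2) / [96] = (1/96)s^3 + (1/24)s^2 - (1/24)s - 1/6
P(s) = 2·L_0 + 2·L_1 + (-8)·L_2 + 8·L_3
  2·L_0(s) = -(1/48)s^3 + (1/12)s^2 + (1/12)s - 1/3
  2·L_1(s) = (1/24)s^3 - (1/12)s^2 - (2/3)s + 4/3
  (-8)·L_2(s) = (1/6)s^3 + (1/3)s^2 - (8/3)s - 16/3
  8·L_3(s) = (1/12)s^3 + (1/3)s^2 - (1/3)s - 4/3
Adding term by term: (13/48)s^3 + (2/3)s^2 - (43/12)s - 17/3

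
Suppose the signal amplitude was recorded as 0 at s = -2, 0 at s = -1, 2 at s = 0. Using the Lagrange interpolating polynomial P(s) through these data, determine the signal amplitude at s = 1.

6

Evaluate each Lagrange basis at s = 1:
L_0(1) = (2)·(1)/[(-1)·(-2)] = 1
L_1(1) = (3)·(1)/[(1)·(-1)] = -3
L_2(1) = (3)·(2)/[(2)·(1)] = 3
Sum: 0 + 0 + 2·(3) = 6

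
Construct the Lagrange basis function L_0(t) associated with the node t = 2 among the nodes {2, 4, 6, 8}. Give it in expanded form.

L_0(t) = -(1/48)t^3 + (3/8)t^2 - (13/6)t + 4

L_0(t) = (t - 4)(t - 6)(t - 8) / [(-2)·(-4)·(-6)]
       = (t^3 - 18t^2 + 104t - 192) / (-48)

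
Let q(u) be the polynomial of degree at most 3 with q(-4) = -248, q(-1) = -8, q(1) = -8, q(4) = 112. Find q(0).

L_0(0) = (1)·(-1)·(-4)/[(-3)·(-5)·(-8)] = -1/30
L_1(0) = (4)·(-1)·(-4)/[(3)·(-2)·(-5)] = 8/15
L_2(0) = (4)·(1)·(-4)/[(5)·(2)·(-3)] = 8/15
L_3(0) = (4)·(1)·(-1)/[(8)·(5)·(3)] = -1/30
Sum: (-248)·(-1/30) + (-8)·(8/15) + (-8)·(8/15) + 112·(-1/30) = -4

-4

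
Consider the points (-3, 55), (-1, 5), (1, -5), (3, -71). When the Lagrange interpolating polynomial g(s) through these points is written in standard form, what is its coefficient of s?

Build the Lagrange basis polynomials:
L_0(s) = (s + 1)(s - 1)(s - 3) / [-48] = -(1/48)s^3 + (1/16)s^2 + (1/48)s - 1/16
L_1(s) = (s + 3)(s - 1)(s - 3) / [16] = (1/16)s^3 - (1/16)s^2 - (9/16)s + 9/16
L_2(s) = (s + 3)(s + 1)(s - 3) / [-16] = -(1/16)s^3 - (1/16)s^2 + (9/16)s + 9/16
L_3(s) = (s + 3)(s + 1)(s - 1) / [48] = (1/48)s^3 + (1/16)s^2 - (1/48)s - 1/16
g(s) = 55·L_0 + 5·L_1 + (-5)·L_2 + (-71)·L_3
Only the coefficient of s is needed; take it from each L_i and combine:
55·(1/48) + 5·(-9/16) + (-5)·(9/16) + (-71)·(-1/48) = -3

-3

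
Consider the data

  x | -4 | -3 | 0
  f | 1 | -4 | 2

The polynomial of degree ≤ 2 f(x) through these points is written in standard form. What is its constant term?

Build the Lagrange basis polynomials:
L_0(x) = (x + 3)x / [4] = (1/4)x^2 + (3/4)x
L_1(x) = (x + 4)x / [-3] = -(1/3)x^2 - (4/3)x
L_2(x) = (x + 4)(x + 3) / [12] = (1/12)x^2 + (7/12)x + 1
f(x) = 1·L_0 + (-4)·L_1 + 2·L_2
Only the constant term is needed; take it from each L_i and combine:
1·(0) + (-4)·(0) + 2·(1) = 2

2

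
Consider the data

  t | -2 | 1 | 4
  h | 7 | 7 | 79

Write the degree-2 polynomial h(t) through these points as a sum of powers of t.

h(t) = 4t^2 + 4t - 1

L_0(t) = (t - 1)(t - 4) / [18] = (1/18)t^2 - (5/18)t + 2/9
L_1(t) = (t + 2)(t - 4) / [-9] = -(1/9)t^2 + (2/9)t + 8/9
L_2(t) = (t + 2)(t - 1) / [18] = (1/18)t^2 + (1/18)t - 1/9
h(t) = 7·L_0 + 7·L_1 + 79·L_2
  7·L_0(t) = (7/18)t^2 - (35/18)t + 14/9
  7·L_1(t) = -(7/9)t^2 + (14/9)t + 56/9
  79·L_2(t) = (79/18)t^2 + (79/18)t - 79/9
Adding term by term: 4t^2 + 4t - 1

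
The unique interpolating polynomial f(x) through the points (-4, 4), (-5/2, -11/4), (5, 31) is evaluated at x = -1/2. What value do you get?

Evaluate each Lagrange basis at x = -1/2:
L_0(-1/2) = (2)·(-11/2)/[(-3/2)·(-9)] = -22/27
L_1(-1/2) = (7/2)·(-11/2)/[(3/2)·(-15/2)] = 77/45
L_2(-1/2) = (7/2)·(2)/[(9)·(15/2)] = 14/135
Sum: 4·(-22/27) + (-11/4)·(77/45) + 31·(14/135) = -19/4

-19/4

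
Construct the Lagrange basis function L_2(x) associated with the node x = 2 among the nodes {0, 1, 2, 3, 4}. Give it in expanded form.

L_2(x) = (1/4)x^4 - 2x^3 + (19/4)x^2 - 3x

L_2(x) = x(x - 1)(x - 3)(x - 4) / [(2)·(1)·(-1)·(-2)]
       = (x^4 - 8x^3 + 19x^2 - 12x) / (4)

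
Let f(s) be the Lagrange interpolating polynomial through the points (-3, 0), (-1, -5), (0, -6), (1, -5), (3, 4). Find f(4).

35/3

L_0(4) = (5)·(4)·(3)·(1)/[(-2)·(-3)·(-4)·(-6)] = 5/12
L_1(4) = (7)·(4)·(3)·(1)/[(2)·(-1)·(-2)·(-4)] = -21/4
L_2(4) = (7)·(5)·(3)·(1)/[(3)·(1)·(-1)·(-3)] = 35/3
L_3(4) = (7)·(5)·(4)·(1)/[(4)·(2)·(1)·(-2)] = -35/4
L_4(4) = (7)·(5)·(4)·(3)/[(6)·(4)·(3)·(2)] = 35/12
Sum: 0 + (-5)·(-21/4) + (-6)·(35/3) + (-5)·(-35/4) + 4·(35/12) = 35/3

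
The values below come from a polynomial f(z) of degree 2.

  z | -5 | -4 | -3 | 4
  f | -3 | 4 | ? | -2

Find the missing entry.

The 3 known values determine f uniquely (degree ≤ 2).
Evaluate each Lagrange basis at z = -3:
L_0(-3) = (1)·(-7)/[(-1)·(-9)] = -7/9
L_1(-3) = (2)·(-7)/[(1)·(-8)] = 7/4
L_2(-3) = (2)·(1)/[(9)·(8)] = 1/36
Sum: (-3)·(-7/9) + 4·(7/4) + (-2)·(1/36) = 167/18

167/18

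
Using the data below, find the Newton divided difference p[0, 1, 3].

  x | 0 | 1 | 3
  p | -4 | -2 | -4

p[0,1] = (-2 - (-4)) / (1 - 0) = 2
p[1,3] = (-4 - (-2)) / (3 - 1) = -1
p[0,1,3] = (-1 - 2) / (3 - 0) = -1

-1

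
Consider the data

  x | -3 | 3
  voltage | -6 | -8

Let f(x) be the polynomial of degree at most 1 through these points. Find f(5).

-26/3

L_0(5) = (2)/[(-6)] = -1/3
L_1(5) = (8)/[(6)] = 4/3
Sum: (-6)·(-1/3) + (-8)·(4/3) = -26/3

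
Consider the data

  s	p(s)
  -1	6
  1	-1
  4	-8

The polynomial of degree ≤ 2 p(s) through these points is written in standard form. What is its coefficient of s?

L_0(s) = (s - 1)(s - 4) / [10] = (1/10)s^2 - (1/2)s + 2/5
L_1(s) = (s + 1)(s - 4) / [-6] = -(1/6)s^2 + (1/2)s + 2/3
L_2(s) = (s + 1)(s - 1) / [15] = (1/15)s^2 - 1/15
p(s) = 6·L_0 + (-1)·L_1 + (-8)·L_2
Only the coefficient of s is needed; take it from each L_i and combine:
6·(-1/2) + (-1)·(1/2) + (-8)·(0) = -7/2

-7/2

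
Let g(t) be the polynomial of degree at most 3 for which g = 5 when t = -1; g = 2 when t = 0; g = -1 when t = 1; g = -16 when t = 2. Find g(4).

L_0(4) = (4)·(3)·(2)/[(-1)·(-2)·(-3)] = -4
L_1(4) = (5)·(3)·(2)/[(1)·(-1)·(-2)] = 15
L_2(4) = (5)·(4)·(2)/[(2)·(1)·(-1)] = -20
L_3(4) = (5)·(4)·(3)/[(3)·(2)·(1)] = 10
Sum: 5·(-4) + 2·(15) + (-1)·(-20) + (-16)·(10) = -130

-130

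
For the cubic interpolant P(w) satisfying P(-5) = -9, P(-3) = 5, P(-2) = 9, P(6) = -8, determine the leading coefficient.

Build the Lagrange basis polynomials:
L_0(w) = (w + 3)(w + 2)(w - 6) / [-66] = -(1/66)w^3 + (1/66)w^2 + (4/11)w + 6/11
L_1(w) = (w + 5)(w + 2)(w - 6) / [18] = (1/18)w^3 + (1/18)w^2 - (16/9)w - 10/3
L_2(w) = (w + 5)(w + 3)(w - 6) / [-24] = -(1/24)w^3 - (1/12)w^2 + (11/8)w + 15/4
L_3(w) = (w + 5)(w + 3)(w + 2) / [792] = (1/792)w^3 + (5/396)w^2 + (31/792)w + 5/132
P(w) = (-9)·L_0 + 5·L_1 + 9·L_2 + (-8)·L_3
Only the coefficient of w^3 is needed; take it from each L_i and combine:
(-9)·(-1/66) + 5·(1/18) + 9·(-1/24) + (-8)·(1/792) = 23/792

23/792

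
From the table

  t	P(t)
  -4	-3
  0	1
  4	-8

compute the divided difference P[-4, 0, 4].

-13/32

P[-4,0] = (1 - (-3)) / (0 - (-4)) = 1
P[0,4] = (-8 - 1) / (4 - 0) = -9/4
P[-4,0,4] = (-9/4 - 1) / (4 - (-4)) = -13/32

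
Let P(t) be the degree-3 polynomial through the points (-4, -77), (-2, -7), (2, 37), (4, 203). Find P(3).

L_0(3) = (5)·(1)·(-1)/[(-2)·(-6)·(-8)] = 5/96
L_1(3) = (7)·(1)·(-1)/[(2)·(-4)·(-6)] = -7/48
L_2(3) = (7)·(5)·(-1)/[(6)·(4)·(-2)] = 35/48
L_3(3) = (7)·(5)·(1)/[(8)·(6)·(2)] = 35/96
Sum: (-77)·(5/96) + (-7)·(-7/48) + 37·(35/48) + 203·(35/96) = 98

98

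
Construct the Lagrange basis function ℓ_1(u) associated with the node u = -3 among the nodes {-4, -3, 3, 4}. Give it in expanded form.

ℓ_1(u) = (u + 4)(u - 3)(u - 4) / [(1)·(-6)·(-7)]
       = (u^3 - 3u^2 - 16u + 48) / (42)

ℓ_1(u) = (1/42)u^3 - (1/14)u^2 - (8/21)u + 8/7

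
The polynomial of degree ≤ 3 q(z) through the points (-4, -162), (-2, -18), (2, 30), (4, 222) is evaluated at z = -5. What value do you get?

-327

L_0(-5) = (-3)·(-7)·(-9)/[(-2)·(-6)·(-8)] = 63/32
L_1(-5) = (-1)·(-7)·(-9)/[(2)·(-4)·(-6)] = -21/16
L_2(-5) = (-1)·(-3)·(-9)/[(6)·(4)·(-2)] = 9/16
L_3(-5) = (-1)·(-3)·(-7)/[(8)·(6)·(2)] = -7/32
Sum: (-162)·(63/32) + (-18)·(-21/16) + 30·(9/16) + 222·(-7/32) = -327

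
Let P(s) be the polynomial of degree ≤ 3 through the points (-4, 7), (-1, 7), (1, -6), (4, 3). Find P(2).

Evaluate each Lagrange basis at s = 2:
L_0(2) = (3)·(1)·(-2)/[(-3)·(-5)·(-8)] = 1/20
L_1(2) = (6)·(1)·(-2)/[(3)·(-2)·(-5)] = -2/5
L_2(2) = (6)·(3)·(-2)/[(5)·(2)·(-3)] = 6/5
L_3(2) = (6)·(3)·(1)/[(8)·(5)·(3)] = 3/20
Sum: 7·(1/20) + 7·(-2/5) + (-6)·(6/5) + 3·(3/20) = -46/5

-46/5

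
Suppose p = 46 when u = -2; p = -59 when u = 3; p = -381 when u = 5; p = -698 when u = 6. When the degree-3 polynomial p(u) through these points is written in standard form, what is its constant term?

4

Build the Lagrange basis polynomials:
L_0(u) = (u - 3)(u - 5)(u - 6) / [-280] = -(1/280)u^3 + (1/20)u^2 - (9/40)u + 9/28
L_1(u) = (u + 2)(u - 5)(u - 6) / [30] = (1/30)u^3 - (3/10)u^2 + (4/15)u + 2
L_2(u) = (u + 2)(u - 3)(u - 6) / [-14] = -(1/14)u^3 + (1/2)u^2 - 18/7
L_3(u) = (u + 2)(u - 3)(u - 5) / [24] = (1/24)u^3 - (1/4)u^2 - (1/24)u + 5/4
p(u) = 46·L_0 + (-59)·L_1 + (-381)·L_2 + (-698)·L_3
Only the constant term is needed; take it from each L_i and combine:
46·(9/28) + (-59)·(2) + (-381)·(-18/7) + (-698)·(5/4) = 4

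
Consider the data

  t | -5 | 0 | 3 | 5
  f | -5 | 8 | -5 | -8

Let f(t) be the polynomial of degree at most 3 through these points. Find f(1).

L_0(1) = (1)·(-2)·(-4)/[(-5)·(-8)·(-10)] = -1/50
L_1(1) = (6)·(-2)·(-4)/[(5)·(-3)·(-5)] = 16/25
L_2(1) = (6)·(1)·(-4)/[(8)·(3)·(-2)] = 1/2
L_3(1) = (6)·(1)·(-2)/[(10)·(5)·(2)] = -3/25
Sum: (-5)·(-1/50) + 8·(16/25) + (-5)·(1/2) + (-8)·(-3/25) = 92/25

92/25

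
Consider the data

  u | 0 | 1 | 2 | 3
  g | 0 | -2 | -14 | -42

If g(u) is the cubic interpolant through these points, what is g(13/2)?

-2821/8

L_0(13/2) = (11/2)·(9/2)·(7/2)/[(-1)·(-2)·(-3)] = -231/16
L_1(13/2) = (13/2)·(9/2)·(7/2)/[(1)·(-1)·(-2)] = 819/16
L_2(13/2) = (13/2)·(11/2)·(7/2)/[(2)·(1)·(-1)] = -1001/16
L_3(13/2) = (13/2)·(11/2)·(9/2)/[(3)·(2)·(1)] = 429/16
Sum: 0 + (-2)·(819/16) + (-14)·(-1001/16) + (-42)·(429/16) = -2821/8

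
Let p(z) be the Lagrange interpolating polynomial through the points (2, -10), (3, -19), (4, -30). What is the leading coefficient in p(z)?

Build the Lagrange basis polynomials:
L_0(z) = (z - 3)(z - 4) / [2] = (1/2)z^2 - (7/2)z + 6
L_1(z) = (z - 2)(z - 4) / [-1] = -z^2 + 6z - 8
L_2(z) = (z - 2)(z - 3) / [2] = (1/2)z^2 - (5/2)z + 3
p(z) = (-10)·L_0 + (-19)·L_1 + (-30)·L_2
Only the coefficient of z^2 is needed; take it from each L_i and combine:
(-10)·(1/2) + (-19)·(-1) + (-30)·(1/2) = -1

-1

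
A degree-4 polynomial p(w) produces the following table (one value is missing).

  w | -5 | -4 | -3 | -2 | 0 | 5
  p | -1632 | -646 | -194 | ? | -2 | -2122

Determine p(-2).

The 5 known values determine p uniquely (degree ≤ 4).
Evaluate each Lagrange basis at w = -2:
L_0(-2) = (2)·(1)·(-2)·(-7)/[(-1)·(-2)·(-5)·(-10)] = 7/25
L_1(-2) = (3)·(1)·(-2)·(-7)/[(1)·(-1)·(-4)·(-9)] = -7/6
L_2(-2) = (3)·(2)·(-2)·(-7)/[(2)·(1)·(-3)·(-8)] = 7/4
L_3(-2) = (3)·(2)·(1)·(-7)/[(5)·(4)·(3)·(-5)] = 7/50
L_4(-2) = (3)·(2)·(1)·(-2)/[(10)·(9)·(8)·(5)] = -1/300
Sum: (-1632)·(7/25) + (-646)·(-7/6) + (-194)·(7/4) + (-2)·(7/50) + (-2122)·(-1/300) = -36

-36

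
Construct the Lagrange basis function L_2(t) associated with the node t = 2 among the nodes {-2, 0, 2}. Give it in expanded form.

L_2(t) = (1/8)t^2 + (1/4)t

L_2(t) = (t + 2)t / [(4)·(2)]
       = (t^2 + 2t) / (8)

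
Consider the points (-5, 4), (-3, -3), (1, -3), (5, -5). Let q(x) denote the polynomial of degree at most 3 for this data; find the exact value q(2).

-75/32

Evaluate each Lagrange basis at x = 2:
L_0(2) = (5)·(1)·(-3)/[(-2)·(-6)·(-10)] = 1/8
L_1(2) = (7)·(1)·(-3)/[(2)·(-4)·(-8)] = -21/64
L_2(2) = (7)·(5)·(-3)/[(6)·(4)·(-4)] = 35/32
L_3(2) = (7)·(5)·(1)/[(10)·(8)·(4)] = 7/64
Sum: 4·(1/8) + (-3)·(-21/64) + (-3)·(35/32) + (-5)·(7/64) = -75/32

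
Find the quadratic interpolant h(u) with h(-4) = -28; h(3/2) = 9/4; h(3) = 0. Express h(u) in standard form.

Build the Lagrange basis polynomials:
L_0(u) = (u - 3/2)(u - 3) / [77/2] = (2/77)u^2 - (9/77)u + 9/77
L_1(u) = (u + 4)(u - 3) / [-33/4] = -(4/33)u^2 - (4/33)u + 16/11
L_2(u) = (u + 4)(u - 3/2) / [21/2] = (2/21)u^2 + (5/21)u - 4/7
h(u) = (-28)·L_0 + (9/4)·L_1 + 0·L_2
  (-28)·L_0(u) = -(8/11)u^2 + (36/11)u - 36/11
  (9/4)·L_1(u) = -(3/11)u^2 - (3/11)u + 36/11
  0·L_2(u) = 0
Adding term by term: -u^2 + 3u

h(u) = -u^2 + 3u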